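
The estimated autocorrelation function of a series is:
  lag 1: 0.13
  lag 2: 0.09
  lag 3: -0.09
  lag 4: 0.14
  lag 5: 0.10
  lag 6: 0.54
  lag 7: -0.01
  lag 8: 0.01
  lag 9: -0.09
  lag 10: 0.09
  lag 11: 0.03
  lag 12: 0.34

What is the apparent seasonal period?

The largest autocorrelation is r_6 = 0.54, with a weaker echo at lag 12 (0.34); the remaining lags stay at or below 0.14.
The dominant spike at lag 6 indicates a seasonal period of 6.

6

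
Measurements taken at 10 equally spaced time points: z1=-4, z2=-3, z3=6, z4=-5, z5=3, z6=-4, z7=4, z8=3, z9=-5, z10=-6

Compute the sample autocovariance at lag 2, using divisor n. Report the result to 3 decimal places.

-0.372

Mean z̄ = (-4 − 3 + 6 − 5 + 3 − 4 + 4 + 3 − 5 − 6)/10 = -1.1000
Σ_{t=1}^{8}(z_t−z̄)(z_{t+2}−z̄) = -3.7200
γ_2 = -3.7200 / 10 = -0.372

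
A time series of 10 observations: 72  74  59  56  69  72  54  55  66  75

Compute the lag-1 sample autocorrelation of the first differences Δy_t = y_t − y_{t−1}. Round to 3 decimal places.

0.059

First differences Δy: 2, -15, -3, 13, 3, -18, 1, 11, 9
Mean of differences = 0.3333
Numerator Σ(Δy_t−Δȳ)(Δy_{t+1}−Δȳ) = 55.5556
Denominator Σ(Δy_t−Δȳ)² = 942.0000
r_1(Δy) = 55.5556 / 942.0000 = 0.059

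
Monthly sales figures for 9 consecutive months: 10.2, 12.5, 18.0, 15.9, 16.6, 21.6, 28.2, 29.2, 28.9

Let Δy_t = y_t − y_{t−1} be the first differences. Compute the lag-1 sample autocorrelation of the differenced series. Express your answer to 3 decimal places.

First differences Δy: 2.3, 5.5, -2.1, 0.7, 5.0, 6.6, 1.0, -0.3
Mean of differences = 2.3375
Numerator Σ(Δy_t−Δȳ)(Δy_{t+1}−Δȳ) = -2.0702
Denominator Σ(Δy_t−Δȳ)² = 66.3788
r_1(Δy) = -2.0702 / 66.3788 = -0.031

-0.031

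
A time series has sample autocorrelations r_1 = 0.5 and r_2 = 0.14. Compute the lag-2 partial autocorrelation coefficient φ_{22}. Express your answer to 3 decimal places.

-0.147

φ_{22} = (r_2 − r_1²) / (1 − r_1²)
r_1² = (0.5)² = 0.25
Numerator = 0.14 − 0.2500 = -0.1100; denominator = 1 − 0.2500 = 0.7500
φ_{22} = -0.1100 / 0.7500 = -0.147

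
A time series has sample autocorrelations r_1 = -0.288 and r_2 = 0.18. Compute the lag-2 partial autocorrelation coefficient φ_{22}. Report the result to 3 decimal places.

0.106

φ_{22} = (r_2 − r_1²) / (1 − r_1²)
r_1² = (-0.288)² = 0.082944
Numerator = 0.18 − 0.0829 = 0.0971; denominator = 1 − 0.0829 = 0.9171
φ_{22} = 0.0971 / 0.9171 = 0.106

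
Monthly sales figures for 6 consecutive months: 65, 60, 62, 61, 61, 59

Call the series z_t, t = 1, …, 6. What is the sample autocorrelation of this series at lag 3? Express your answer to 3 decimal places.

-0.109

Mean z̄ = (65 + 60 + 62 + 61 + 61 + 59)/6 = 61.3333
Deviations from mean: 3.6667, -1.3333, 0.6667, -0.3333, -0.3333, -2.3333
Σ(z_t−z̄)(z_{t+3}−z̄) = (-1.2222) + (0.4444) + (-1.5556) = -2.3333
Denominator Σ(z_t−z̄)² = 21.3333
r_3 = -2.3333 / 21.3333 = -0.109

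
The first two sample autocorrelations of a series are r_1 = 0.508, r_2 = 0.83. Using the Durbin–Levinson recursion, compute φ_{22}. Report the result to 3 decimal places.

φ_{22} = (r_2 − r_1²) / (1 − r_1²)
r_1² = (0.508)² = 0.258064
Numerator = 0.83 − 0.2581 = 0.5719; denominator = 1 − 0.2581 = 0.7419
φ_{22} = 0.5719 / 0.7419 = 0.771

0.771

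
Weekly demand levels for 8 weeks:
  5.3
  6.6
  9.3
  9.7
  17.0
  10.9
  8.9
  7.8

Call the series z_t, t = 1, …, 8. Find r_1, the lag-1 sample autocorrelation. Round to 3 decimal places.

Mean z̄ = (5.3 + 6.6 + 9.3 + 9.7 + 17.0 + 10.9 + 8.9 + 7.8)/8 = 9.4375
Numerator Σ_{t=1}^{7}(z_t−z̄)(z_{t+1}−z̄) = 25.2336
Denominator Σ(z_t−z̄)² = 87.5588
r_1 = 25.2336 / 87.5588 = 0.288

0.288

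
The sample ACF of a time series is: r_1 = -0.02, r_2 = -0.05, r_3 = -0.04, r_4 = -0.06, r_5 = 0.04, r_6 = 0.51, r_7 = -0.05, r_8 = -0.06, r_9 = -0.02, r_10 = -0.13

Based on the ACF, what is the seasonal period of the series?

6

The largest autocorrelation is r_6 = 0.51; the remaining lags stay at or below 0.04.
The dominant spike at lag 6 indicates a seasonal period of 6.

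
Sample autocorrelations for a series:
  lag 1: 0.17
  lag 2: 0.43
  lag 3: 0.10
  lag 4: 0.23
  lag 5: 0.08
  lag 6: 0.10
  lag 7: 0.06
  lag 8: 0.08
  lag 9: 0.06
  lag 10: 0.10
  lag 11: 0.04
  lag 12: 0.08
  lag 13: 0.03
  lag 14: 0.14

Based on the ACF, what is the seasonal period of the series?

The largest autocorrelation is r_2 = 0.43, with a weaker echo at lag 4 (0.23); the remaining lags stay at or below 0.17.
The dominant spike at lag 2 indicates a seasonal period of 2.

2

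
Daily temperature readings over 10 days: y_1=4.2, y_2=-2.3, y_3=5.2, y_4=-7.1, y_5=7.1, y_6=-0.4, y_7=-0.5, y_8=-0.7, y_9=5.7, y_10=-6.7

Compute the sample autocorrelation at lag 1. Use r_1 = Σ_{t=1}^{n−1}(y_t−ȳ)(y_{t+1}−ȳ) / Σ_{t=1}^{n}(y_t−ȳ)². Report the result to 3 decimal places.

-0.690

Mean ȳ = (4.2 − 2.3 + 5.2 − 7.1 + 7.1 − 0.4 − 0.5 − 0.7 + 5.7 − 6.7)/10 = 0.4500
Numerator Σ_{t=1}^{9}(y_t−ȳ)(y_{t+1}−ȳ) = -156.7725
Denominator Σ(y_t−ȳ)² = 227.0450
r_1 = -156.7725 / 227.0450 = -0.690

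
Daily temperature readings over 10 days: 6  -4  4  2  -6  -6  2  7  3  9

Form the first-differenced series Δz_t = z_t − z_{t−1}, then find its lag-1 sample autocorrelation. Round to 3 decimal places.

First differences Δz: -10, 8, -2, -8, 0, 8, 5, -4, 6
Mean of differences = 0.3333
Numerator Σ(Δz_t−Δz̄)(Δz_{t+1}−Δz̄) = -86.4444
Denominator Σ(Δz_t−Δz̄)² = 372.0000
r_1(Δz) = -86.4444 / 372.0000 = -0.232

-0.232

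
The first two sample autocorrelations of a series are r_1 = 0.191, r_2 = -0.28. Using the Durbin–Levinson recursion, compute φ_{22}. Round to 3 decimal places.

-0.328

φ_{22} = (r_2 − r_1²) / (1 − r_1²)
r_1² = (0.191)² = 0.036481
Numerator = -0.28 − 0.0365 = -0.3165; denominator = 1 − 0.0365 = 0.9635
φ_{22} = -0.3165 / 0.9635 = -0.328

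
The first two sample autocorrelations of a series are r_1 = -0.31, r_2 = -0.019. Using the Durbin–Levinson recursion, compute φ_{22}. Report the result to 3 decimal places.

-0.127

φ_{22} = (r_2 − r_1²) / (1 − r_1²)
r_1² = (-0.31)² = 0.0961
Numerator = -0.019 − 0.0961 = -0.1151; denominator = 1 − 0.0961 = 0.9039
φ_{22} = -0.1151 / 0.9039 = -0.127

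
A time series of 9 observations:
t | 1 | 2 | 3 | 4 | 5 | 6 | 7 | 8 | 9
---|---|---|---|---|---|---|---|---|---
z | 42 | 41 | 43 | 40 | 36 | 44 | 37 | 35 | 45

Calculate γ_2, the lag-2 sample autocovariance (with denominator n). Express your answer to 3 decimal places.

Mean z̄ = (42 + 41 + 43 + 40 + 36 + 44 + 37 + 35 + 45)/9 = 40.3333
Σ_{t=1}^{7}(z_t−z̄)(z_{t+2}−z̄) = -29.2222
γ_2 = -29.2222 / 9 = -3.247

-3.247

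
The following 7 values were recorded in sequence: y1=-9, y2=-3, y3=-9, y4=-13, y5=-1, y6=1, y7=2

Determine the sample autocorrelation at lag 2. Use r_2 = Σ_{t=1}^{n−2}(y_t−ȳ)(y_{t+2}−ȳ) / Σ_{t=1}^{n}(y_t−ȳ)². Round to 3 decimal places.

Mean ȳ = (-9 − 3 − 9 − 13 − 1 + 1 + 2)/7 = -4.5714
Deviations from mean: -4.4286, 1.5714, -4.4286, -8.4286, 3.5714, 5.5714, 6.5714
Numerator Σ_{t=1}^{5}(y_t−ȳ)(y_{t+2}−ȳ) = -32.9388
Denominator Σ(y_t−ȳ)² = 199.7143
r_2 = -32.9388 / 199.7143 = -0.165

-0.165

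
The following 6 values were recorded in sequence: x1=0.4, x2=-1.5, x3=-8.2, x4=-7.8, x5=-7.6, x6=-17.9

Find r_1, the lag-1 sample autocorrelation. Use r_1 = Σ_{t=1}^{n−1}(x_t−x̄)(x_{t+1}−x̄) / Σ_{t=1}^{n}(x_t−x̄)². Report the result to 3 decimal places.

Mean x̄ = (0.4 − 1.5 − 8.2 − 7.8 − 7.6 − 17.9)/6 = -7.1000
Deviations from mean: 7.5000, 5.6000, -1.1000, -0.7000, -0.5000, -10.8000
Numerator Σ_{t=1}^{5}(x_t−x̄)(x_{t+1}−x̄) = 42.3600
Denominator Σ(x_t−x̄)² = 206.2000
r_1 = 42.3600 / 206.2000 = 0.205

0.205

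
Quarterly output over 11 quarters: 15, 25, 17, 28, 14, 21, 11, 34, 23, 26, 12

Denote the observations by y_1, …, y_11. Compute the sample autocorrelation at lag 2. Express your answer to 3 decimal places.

Mean ȳ = (15 + 25 + 17 + 28 + 14 + 21 + 11 + 34 + 23 + 26 + 12)/11 = 20.5455
Numerator Σ_{t=1}^{9}(y_t−ȳ)(y_{t+2}−ȳ) = 177.0413
Denominator Σ(y_t−ȳ)² = 542.7273
r_2 = 177.0413 / 542.7273 = 0.326

0.326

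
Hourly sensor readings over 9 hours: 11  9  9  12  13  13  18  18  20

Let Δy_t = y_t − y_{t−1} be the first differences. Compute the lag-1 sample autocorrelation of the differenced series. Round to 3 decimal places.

-0.255

First differences Δy: -2, 0, 3, 1, 0, 5, 0, 2
Mean of differences = 1.1250
Numerator Σ(Δy_t−Δȳ)(Δy_{t+1}−Δȳ) = -8.3906
Denominator Σ(Δy_t−Δȳ)² = 32.8750
r_1(Δy) = -8.3906 / 32.8750 = -0.255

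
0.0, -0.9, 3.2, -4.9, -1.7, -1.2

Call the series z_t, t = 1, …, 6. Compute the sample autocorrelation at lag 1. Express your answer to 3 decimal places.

Mean z̄ = (0.0 − 0.9 + 3.2 − 4.9 − 1.7 − 1.2)/6 = -0.9167
Deviations from mean: 0.9167, 0.0167, 4.1167, -3.9833, -0.7833, -0.2833
Numerator Σ_{t=1}^{5}(z_t−z̄)(z_{t+1}−z̄) = -12.9719
Denominator Σ(z_t−z̄)² = 34.3483
r_1 = -12.9719 / 34.3483 = -0.378

-0.378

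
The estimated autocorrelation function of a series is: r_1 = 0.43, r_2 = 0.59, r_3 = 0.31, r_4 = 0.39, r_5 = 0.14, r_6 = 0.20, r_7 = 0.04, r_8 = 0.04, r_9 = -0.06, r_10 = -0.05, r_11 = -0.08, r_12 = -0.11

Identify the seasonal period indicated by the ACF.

The largest autocorrelation is r_2 = 0.59; the remaining lags stay at or below 0.43.
The dominant spike at lag 2 indicates a seasonal period of 2.

2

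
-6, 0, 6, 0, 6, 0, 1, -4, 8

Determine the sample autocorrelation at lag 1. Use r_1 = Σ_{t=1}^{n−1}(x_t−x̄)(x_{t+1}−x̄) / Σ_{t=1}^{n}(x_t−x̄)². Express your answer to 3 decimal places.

Mean x̄ = (-6 + 0 + 6 + 0 + 6 + 0 + 1 − 4 + 8)/9 = 1.2222
Numerator Σ_{t=1}^{8}(x_t−x̄)(x_{t+1}−x̄) = -48.4938
Denominator Σ(x_t−x̄)² = 175.5556
r_1 = -48.4938 / 175.5556 = -0.276

-0.276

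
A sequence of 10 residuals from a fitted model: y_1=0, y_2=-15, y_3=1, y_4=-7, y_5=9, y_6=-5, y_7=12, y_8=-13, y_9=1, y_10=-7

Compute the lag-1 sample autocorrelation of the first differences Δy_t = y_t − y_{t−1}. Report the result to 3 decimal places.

First differences Δy: -15, 16, -8, 16, -14, 17, -25, 14, -8
Mean of differences = -0.7778
Numerator Σ(Δy_t−Δȳ)(Δy_{t+1}−Δȳ) = -1833.1605
Denominator Σ(Δy_t−Δȳ)² = 2165.5556
r_1(Δy) = -1833.1605 / 2165.5556 = -0.847

-0.847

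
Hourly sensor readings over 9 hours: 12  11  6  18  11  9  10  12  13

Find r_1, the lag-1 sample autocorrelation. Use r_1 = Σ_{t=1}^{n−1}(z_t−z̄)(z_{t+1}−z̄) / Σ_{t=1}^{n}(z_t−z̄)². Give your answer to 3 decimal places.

-0.382

Mean z̄ = (12 + 11 + 6 + 18 + 11 + 9 + 10 + 12 + 13)/9 = 11.3333
Numerator Σ_{t=1}^{8}(z_t−z̄)(z_{t+1}−z̄) = -32.1111
Denominator Σ(z_t−z̄)² = 84.0000
r_1 = -32.1111 / 84.0000 = -0.382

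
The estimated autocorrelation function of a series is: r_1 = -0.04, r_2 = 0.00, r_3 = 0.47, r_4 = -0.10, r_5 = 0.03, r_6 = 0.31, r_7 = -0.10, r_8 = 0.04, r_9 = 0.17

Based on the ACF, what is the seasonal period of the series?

The largest autocorrelation is r_3 = 0.47, with weaker echoes at lags 6 (0.31) and 9 (0.17); the remaining lags stay at or below 0.04.
The dominant spike at lag 3 indicates a seasonal period of 3.

3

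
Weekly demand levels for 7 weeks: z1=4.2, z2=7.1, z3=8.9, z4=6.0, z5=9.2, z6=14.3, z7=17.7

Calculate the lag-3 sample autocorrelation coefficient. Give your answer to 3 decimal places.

Mean z̄ = (4.2 + 7.1 + 8.9 + 6.0 + 9.2 + 14.3 + 17.7)/7 = 9.6286
Σ(z_t−z̄)(z_{t+3}−z̄) = (19.6980) + (1.0837) + (-3.4035) + (-29.2878) = -11.9096
Denominator Σ(z_t−z̄)² = 136.7143
r_3 = -11.9096 / 136.7143 = -0.087

-0.087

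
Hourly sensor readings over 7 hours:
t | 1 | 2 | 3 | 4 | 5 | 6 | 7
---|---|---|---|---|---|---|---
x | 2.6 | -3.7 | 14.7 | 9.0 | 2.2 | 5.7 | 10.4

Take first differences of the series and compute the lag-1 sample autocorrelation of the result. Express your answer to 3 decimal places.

First differences Δx: -6.3, 18.4, -5.7, -6.8, 3.5, 4.7
Mean of differences = 1.3000
Numerator Σ(Δx_t−Δx̄)(Δx_{t+1}−Δx̄) = -203.3000
Denominator Σ(Δx_t−Δx̄)² = 481.1800
r_1(Δx) = -203.3000 / 481.1800 = -0.423

-0.423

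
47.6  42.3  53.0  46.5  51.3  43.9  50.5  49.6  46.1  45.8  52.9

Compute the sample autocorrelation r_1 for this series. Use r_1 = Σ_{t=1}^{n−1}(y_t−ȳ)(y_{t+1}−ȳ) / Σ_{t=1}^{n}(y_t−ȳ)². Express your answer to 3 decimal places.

Mean ȳ = (47.6 + 42.3 + 53.0 + 46.5 + 51.3 + 43.9 + 50.5 + 49.6 + 46.1 + 45.8 + 52.9)/11 = 48.1364
Numerator Σ_{t=1}^{10}(y_t−ȳ)(y_{t+1}−ȳ) = -67.6995
Denominator Σ(y_t−ȳ)² = 128.6655
r_1 = -67.6995 / 128.6655 = -0.526

-0.526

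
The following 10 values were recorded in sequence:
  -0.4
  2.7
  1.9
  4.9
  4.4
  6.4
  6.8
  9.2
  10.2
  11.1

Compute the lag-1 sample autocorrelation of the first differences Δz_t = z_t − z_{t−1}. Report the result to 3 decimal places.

First differences Δz: 3.1, -0.8, 3.0, -0.5, 2.0, 0.4, 2.4, 1.0, 0.9
Mean of differences = 1.2778
Numerator Σ(Δz_t−Δz̄)(Δz_{t+1}−Δz̄) = -13.5360
Denominator Σ(Δz_t−Δz̄)² = 16.5356
r_1(Δz) = -13.5360 / 16.5356 = -0.819

-0.819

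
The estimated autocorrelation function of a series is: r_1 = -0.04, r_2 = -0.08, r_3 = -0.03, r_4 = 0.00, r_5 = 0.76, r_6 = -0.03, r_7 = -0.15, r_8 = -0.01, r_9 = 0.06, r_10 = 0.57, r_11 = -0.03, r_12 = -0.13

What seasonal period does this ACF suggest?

The largest autocorrelation is r_5 = 0.76, with a weaker echo at lag 10 (0.57); the remaining lags stay at or below 0.06.
The dominant spike at lag 5 indicates a seasonal period of 5.

5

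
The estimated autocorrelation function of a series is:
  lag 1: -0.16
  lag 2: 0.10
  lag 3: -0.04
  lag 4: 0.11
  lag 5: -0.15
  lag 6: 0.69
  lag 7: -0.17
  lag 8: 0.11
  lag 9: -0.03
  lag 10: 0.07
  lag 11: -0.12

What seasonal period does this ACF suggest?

6

The largest autocorrelation is r_6 = 0.69; the remaining lags stay at or below 0.11.
The dominant spike at lag 6 indicates a seasonal period of 6.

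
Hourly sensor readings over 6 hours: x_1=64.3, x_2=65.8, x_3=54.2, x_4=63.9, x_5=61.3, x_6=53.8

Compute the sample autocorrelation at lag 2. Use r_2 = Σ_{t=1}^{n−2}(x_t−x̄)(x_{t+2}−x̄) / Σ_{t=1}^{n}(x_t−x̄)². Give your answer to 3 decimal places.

Mean x̄ = (64.3 + 65.8 + 54.2 + 63.9 + 61.3 + 53.8)/6 = 60.5500
Σ(x_t−x̄)(x_{t+2}−x̄) = (-23.8125) + (17.5875) + (-4.7625) + (-22.6125) = -33.6000
Denominator Σ(x_t−x̄)² = 139.2950
r_2 = -33.6000 / 139.2950 = -0.241

-0.241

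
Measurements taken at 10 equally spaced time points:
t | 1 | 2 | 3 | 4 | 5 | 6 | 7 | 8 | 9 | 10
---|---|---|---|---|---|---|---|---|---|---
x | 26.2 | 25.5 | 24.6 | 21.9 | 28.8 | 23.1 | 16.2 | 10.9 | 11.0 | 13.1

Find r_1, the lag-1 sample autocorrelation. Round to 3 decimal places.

0.686

Mean x̄ = (26.2 + 25.5 + 24.6 + 21.9 + 28.8 + 23.1 + 16.2 + 10.9 + 11.0 + 13.1)/10 = 20.1300
Numerator Σ_{t=1}^{9}(x_t−x̄)(x_{t+1}−x̄) = 278.6631
Denominator Σ(x_t−x̄)² = 406.2010
r_1 = 278.6631 / 406.2010 = 0.686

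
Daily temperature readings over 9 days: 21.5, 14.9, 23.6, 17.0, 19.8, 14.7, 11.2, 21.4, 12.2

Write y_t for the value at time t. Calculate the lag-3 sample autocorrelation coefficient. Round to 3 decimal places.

Mean ȳ = (21.5 + 14.9 + 23.6 + 17.0 + 19.8 + 14.7 + 11.2 + 21.4 + 12.2)/9 = 17.3667
Σ(y_t−ȳ)(y_{t+3}−ȳ) = (-1.5156) + (-6.0022) + (-16.6222) + (2.2611) + (9.8144) + (13.7778) = 1.7133
Denominator Σ(y_t−ȳ)² = 156.1800
r_3 = 1.7133 / 156.1800 = 0.011

0.011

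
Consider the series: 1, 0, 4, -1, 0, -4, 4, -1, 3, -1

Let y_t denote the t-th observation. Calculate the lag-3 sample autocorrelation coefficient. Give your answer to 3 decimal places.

Mean ȳ = (1 + 0 + 4 − 1 + 0 − 4 + 4 − 1 + 3 − 1)/10 = 0.5000
Σ(y_t−ȳ)(y_{t+3}−ȳ) = (-0.7500) + (0.2500) + (-15.7500) + (-5.2500) + (0.7500) + (-11.2500) + (-5.2500) = -37.2500
Denominator Σ(y_t−ȳ)² = 58.5000
r_3 = -37.2500 / 58.5000 = -0.637

-0.637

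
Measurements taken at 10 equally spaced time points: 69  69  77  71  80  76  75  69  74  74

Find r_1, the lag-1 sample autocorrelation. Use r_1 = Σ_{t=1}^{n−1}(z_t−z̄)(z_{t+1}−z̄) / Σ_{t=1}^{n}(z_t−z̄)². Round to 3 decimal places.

-0.069

Mean z̄ = (69 + 69 + 77 + 71 + 80 + 76 + 75 + 69 + 74 + 74)/10 = 73.4000
Numerator Σ_{t=1}^{9}(z_t−z̄)(z_{t+1}−z̄) = -8.9600
Denominator Σ(z_t−z̄)² = 130.4000
r_1 = -8.9600 / 130.4000 = -0.069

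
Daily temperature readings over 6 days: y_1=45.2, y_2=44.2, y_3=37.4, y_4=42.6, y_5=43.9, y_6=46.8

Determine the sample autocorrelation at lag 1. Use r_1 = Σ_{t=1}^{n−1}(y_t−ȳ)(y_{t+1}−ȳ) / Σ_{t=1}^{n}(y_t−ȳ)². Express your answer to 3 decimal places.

0.047

Mean ȳ = (45.2 + 44.2 + 37.4 + 42.6 + 43.9 + 46.8)/6 = 43.3500
Σ(y_t−ȳ)(y_{t+1}−ȳ) = (1.5725) + (-5.0575) + (4.4625) + (-0.4125) + (1.8975) = 2.4625
Denominator Σ(y_t−ȳ)² = 52.3150
r_1 = 2.4625 / 52.3150 = 0.047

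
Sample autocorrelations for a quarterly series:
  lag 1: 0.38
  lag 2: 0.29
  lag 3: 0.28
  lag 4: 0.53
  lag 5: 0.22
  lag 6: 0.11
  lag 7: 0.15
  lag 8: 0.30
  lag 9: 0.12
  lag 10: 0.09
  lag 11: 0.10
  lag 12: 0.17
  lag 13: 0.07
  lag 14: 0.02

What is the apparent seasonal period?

4

The largest autocorrelation is r_4 = 0.53; the remaining lags stay at or below 0.38. The elevated value at lag 1 (0.38), dropping to 0.29 at lag 2, reflects decaying short-term dependence rather than seasonality.
The dominant spike at lag 4 indicates a seasonal period of 4.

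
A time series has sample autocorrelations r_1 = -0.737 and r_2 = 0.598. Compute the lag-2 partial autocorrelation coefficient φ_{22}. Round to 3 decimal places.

φ_{22} = (r_2 − r_1²) / (1 − r_1²)
r_1² = (-0.737)² = 0.543169
Numerator = 0.598 − 0.5432 = 0.0548; denominator = 1 − 0.5432 = 0.4568
φ_{22} = 0.0548 / 0.4568 = 0.120

0.120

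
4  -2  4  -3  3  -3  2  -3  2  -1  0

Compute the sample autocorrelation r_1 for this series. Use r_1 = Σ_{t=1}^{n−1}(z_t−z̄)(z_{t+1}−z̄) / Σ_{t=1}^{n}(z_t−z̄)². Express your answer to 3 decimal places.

Mean z̄ = (4 − 2 + 4 − 3 + 3 − 3 + 2 − 3 + 2 − 1 + 0)/11 = 0.2727
Numerator Σ_{t=1}^{10}(z_t−z̄)(z_{t+1}−z̄) = -65.8017
Denominator Σ(z_t−z̄)² = 80.1818
r_1 = -65.8017 / 80.1818 = -0.821

-0.821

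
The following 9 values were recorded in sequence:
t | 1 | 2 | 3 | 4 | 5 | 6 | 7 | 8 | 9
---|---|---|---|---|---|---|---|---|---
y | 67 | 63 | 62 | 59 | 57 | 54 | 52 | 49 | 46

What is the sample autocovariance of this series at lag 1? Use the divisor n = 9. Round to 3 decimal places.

Mean ȳ = (67 + 63 + 62 + 59 + 57 + 54 + 52 + 49 + 46)/9 = 56.5556
Σ_{t=1}^{8}(y_t−ȳ)(y_{t+1}−ȳ) = 241.4691
γ_1 = 241.4691 / 9 = 26.830

26.830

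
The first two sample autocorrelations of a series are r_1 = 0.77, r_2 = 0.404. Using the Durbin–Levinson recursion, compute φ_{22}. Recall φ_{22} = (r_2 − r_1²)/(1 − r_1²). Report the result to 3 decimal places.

φ_{22} = (r_2 − r_1²) / (1 − r_1²)
r_1² = (0.77)² = 0.5929
Numerator = 0.404 − 0.5929 = -0.1889; denominator = 1 − 0.5929 = 0.4071
φ_{22} = -0.1889 / 0.4071 = -0.464

-0.464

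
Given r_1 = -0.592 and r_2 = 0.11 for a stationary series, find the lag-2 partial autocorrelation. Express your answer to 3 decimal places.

φ_{22} = (r_2 − r_1²) / (1 − r_1²)
r_1² = (-0.592)² = 0.350464
Numerator = 0.11 − 0.3505 = -0.2405; denominator = 1 − 0.3505 = 0.6495
φ_{22} = -0.2405 / 0.6495 = -0.370

-0.370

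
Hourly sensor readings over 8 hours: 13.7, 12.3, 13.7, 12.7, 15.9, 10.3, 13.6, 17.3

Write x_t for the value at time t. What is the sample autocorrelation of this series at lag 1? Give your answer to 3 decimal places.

-0.301

Mean x̄ = (13.7 + 12.3 + 13.7 + 12.7 + 15.9 + 10.3 + 13.6 + 17.3)/8 = 13.6875
Deviations from mean: 0.0125, -1.3875, 0.0125, -0.9875, 2.2125, -3.3875, -0.0875, 3.6125
Σ(x_t−x̄)(x_{t+1}−x̄) = (-0.0173) + (-0.0173) + (-0.0123) + (-2.1848) + (-7.4948) + (0.2964) + (-0.3161) = -9.7464
Denominator Σ(x_t−x̄)² = 32.3288
r_1 = -9.7464 / 32.3288 = -0.301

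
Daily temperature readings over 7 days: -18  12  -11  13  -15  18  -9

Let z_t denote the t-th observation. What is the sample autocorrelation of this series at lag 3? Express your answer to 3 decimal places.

-0.522

Mean z̄ = (-18 + 12 − 11 + 13 − 15 + 18 − 9)/7 = -1.4286
Σ(z_t−z̄)(z_{t+3}−z̄) = (-239.1020) + (-182.2449) + (-185.9592) + (-109.2449) = -716.5510
Denominator Σ(z_t−z̄)² = 1373.7143
r_3 = -716.5510 / 1373.7143 = -0.522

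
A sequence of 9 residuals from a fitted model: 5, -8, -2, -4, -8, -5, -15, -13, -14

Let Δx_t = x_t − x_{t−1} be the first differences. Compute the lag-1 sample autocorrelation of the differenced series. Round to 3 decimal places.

First differences Δx: -13, 6, -2, -4, 3, -10, 2, -1
Mean of differences = -2.3750
Numerator Σ(Δx_t−Δx̄)(Δx_{t+1}−Δx̄) = -163.5156
Denominator Σ(Δx_t−Δx̄)² = 293.8750
r_1(Δx) = -163.5156 / 293.8750 = -0.556

-0.556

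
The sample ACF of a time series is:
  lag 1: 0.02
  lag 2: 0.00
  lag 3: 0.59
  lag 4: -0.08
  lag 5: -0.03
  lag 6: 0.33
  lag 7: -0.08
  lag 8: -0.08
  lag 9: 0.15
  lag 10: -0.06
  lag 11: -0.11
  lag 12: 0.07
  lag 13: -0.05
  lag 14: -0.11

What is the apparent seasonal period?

3

The largest autocorrelation is r_3 = 0.59, with weaker echoes at lags 6 (0.33) and 9 (0.15); the remaining lags stay at or below 0.07.
The dominant spike at lag 3 indicates a seasonal period of 3.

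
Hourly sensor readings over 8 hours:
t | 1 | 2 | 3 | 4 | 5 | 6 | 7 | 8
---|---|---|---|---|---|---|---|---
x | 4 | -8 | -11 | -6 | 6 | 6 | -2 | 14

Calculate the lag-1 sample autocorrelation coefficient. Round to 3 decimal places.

0.172

Mean x̄ = (4 − 8 − 11 − 6 + 6 + 6 − 2 + 14)/8 = 0.3750
Deviations from mean: 3.6250, -8.3750, -11.3750, -6.3750, 5.6250, 5.6250, -2.3750, 13.6250
Σ(x_t−x̄)(x_{t+1}−x̄) = (-30.3594) + (95.2656) + (72.5156) + (-35.8594) + (31.6406) + (-13.3594) + (-32.3594) = 87.4844
Denominator Σ(x_t−x̄)² = 507.8750
r_1 = 87.4844 / 507.8750 = 0.172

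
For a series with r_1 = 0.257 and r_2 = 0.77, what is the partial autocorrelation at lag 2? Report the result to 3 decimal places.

φ_{22} = (r_2 − r_1²) / (1 − r_1²)
r_1² = (0.257)² = 0.066049
Numerator = 0.77 − 0.0660 = 0.7040; denominator = 1 − 0.0660 = 0.9340
φ_{22} = 0.7040 / 0.9340 = 0.754

0.754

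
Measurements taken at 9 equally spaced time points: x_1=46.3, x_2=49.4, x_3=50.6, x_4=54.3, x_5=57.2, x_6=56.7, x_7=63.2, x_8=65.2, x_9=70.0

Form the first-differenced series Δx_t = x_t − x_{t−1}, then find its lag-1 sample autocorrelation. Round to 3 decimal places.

-0.579

First differences Δx: 3.1, 1.2, 3.7, 2.9, -0.5, 6.5, 2.0, 4.8
Mean of differences = 2.9625
Numerator Σ(Δx_t−Δx̄)(Δx_{t+1}−Δx̄) = -18.7939
Denominator Σ(Δx_t−Δx̄)² = 32.4788
r_1(Δx) = -18.7939 / 32.4788 = -0.579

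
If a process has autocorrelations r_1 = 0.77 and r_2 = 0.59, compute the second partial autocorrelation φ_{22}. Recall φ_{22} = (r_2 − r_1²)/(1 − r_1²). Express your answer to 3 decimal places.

-0.007

φ_{22} = (r_2 − r_1²) / (1 − r_1²)
r_1² = (0.77)² = 0.5929
Numerator = 0.59 − 0.5929 = -0.0029; denominator = 1 − 0.5929 = 0.4071
φ_{22} = -0.0029 / 0.4071 = -0.007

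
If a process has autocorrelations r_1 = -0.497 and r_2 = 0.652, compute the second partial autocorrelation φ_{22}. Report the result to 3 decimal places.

0.538

φ_{22} = (r_2 − r_1²) / (1 − r_1²)
r_1² = (-0.497)² = 0.247009
Numerator = 0.652 − 0.2470 = 0.4050; denominator = 1 − 0.2470 = 0.7530
φ_{22} = 0.4050 / 0.7530 = 0.538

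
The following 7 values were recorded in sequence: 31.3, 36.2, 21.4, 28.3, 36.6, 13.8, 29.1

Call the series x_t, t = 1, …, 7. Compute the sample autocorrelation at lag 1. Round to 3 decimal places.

Mean x̄ = (31.3 + 36.2 + 21.4 + 28.3 + 36.6 + 13.8 + 29.1)/7 = 28.1000
Deviations from mean: 3.2000, 8.1000, -6.7000, 0.2000, 8.5000, -14.3000, 1.0000
Σ(x_t−x̄)(x_{t+1}−x̄) = (25.9200) + (-54.2700) + (-1.3400) + (1.7000) + (-121.5500) + (-14.3000) = -163.8400
Denominator Σ(x_t−x̄)² = 398.5200
r_1 = -163.8400 / 398.5200 = -0.411

-0.411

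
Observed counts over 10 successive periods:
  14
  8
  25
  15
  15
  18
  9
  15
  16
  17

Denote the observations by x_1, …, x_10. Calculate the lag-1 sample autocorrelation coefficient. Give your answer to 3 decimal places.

-0.397

Mean x̄ = (14 + 8 + 25 + 15 + 15 + 18 + 9 + 15 + 16 + 17)/10 = 15.2000
Numerator Σ_{t=1}^{9}(x_t−x̄)(x_{t+1}−x̄) = -79.2400
Denominator Σ(x_t−x̄)² = 199.6000
r_1 = -79.2400 / 199.6000 = -0.397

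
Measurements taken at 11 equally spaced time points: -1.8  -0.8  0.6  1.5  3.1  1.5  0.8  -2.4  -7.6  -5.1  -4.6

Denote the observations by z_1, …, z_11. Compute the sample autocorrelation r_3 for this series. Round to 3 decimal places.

-0.131

Mean z̄ = (-1.8 − 0.8 + 0.6 + 1.5 + 3.1 + 1.5 + 0.8 − 2.4 − 7.6 − 5.1 − 4.6)/11 = -1.3455
Numerator Σ_{t=1}^{8}(z_t−z̄)(z_{t+3}−z̄) = -14.3362
Denominator Σ(z_t−z̄)² = 109.7673
r_3 = -14.3362 / 109.7673 = -0.131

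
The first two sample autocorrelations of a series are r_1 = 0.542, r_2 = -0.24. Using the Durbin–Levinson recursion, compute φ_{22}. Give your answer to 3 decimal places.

-0.756

φ_{22} = (r_2 − r_1²) / (1 − r_1²)
r_1² = (0.542)² = 0.293764
Numerator = -0.24 − 0.2938 = -0.5338; denominator = 1 − 0.2938 = 0.7062
φ_{22} = -0.5338 / 0.7062 = -0.756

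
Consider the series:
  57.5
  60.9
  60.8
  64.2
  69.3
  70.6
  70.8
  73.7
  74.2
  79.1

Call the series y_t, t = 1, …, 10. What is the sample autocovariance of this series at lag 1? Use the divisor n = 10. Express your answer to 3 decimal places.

Mean ȳ = (57.5 + 60.9 + 60.8 + 64.2 + 69.3 + 70.6 + 70.8 + 73.7 + 74.2 + 79.1)/10 = 68.1100
Σ_{t=1}^{9}(y_t−ȳ)(y_{t+1}−ȳ) = 278.8029
γ_1 = 278.8029 / 10 = 27.880

27.880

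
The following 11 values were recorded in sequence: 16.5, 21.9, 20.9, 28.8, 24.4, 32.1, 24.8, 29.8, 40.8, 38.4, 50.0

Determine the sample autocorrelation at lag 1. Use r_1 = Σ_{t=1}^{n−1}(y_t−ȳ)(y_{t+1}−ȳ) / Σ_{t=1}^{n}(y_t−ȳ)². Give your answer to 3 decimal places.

Mean ȳ = (16.5 + 21.9 + 20.9 + 28.8 + 24.4 + 32.1 + 24.8 + 29.8 + 40.8 + 38.4 + 50.0)/11 = 29.8545
Numerator Σ_{t=1}^{10}(y_t−ȳ)(y_{t+1}−ȳ) = 434.4207
Denominator Σ(y_t−ȳ)² = 981.9273
r_1 = 434.4207 / 981.9273 = 0.442

0.442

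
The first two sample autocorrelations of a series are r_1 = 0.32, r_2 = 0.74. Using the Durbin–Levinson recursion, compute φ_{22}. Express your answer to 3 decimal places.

φ_{22} = (r_2 − r_1²) / (1 − r_1²)
r_1² = (0.32)² = 0.1024
Numerator = 0.74 − 0.1024 = 0.6376; denominator = 1 − 0.1024 = 0.8976
φ_{22} = 0.6376 / 0.8976 = 0.710

0.710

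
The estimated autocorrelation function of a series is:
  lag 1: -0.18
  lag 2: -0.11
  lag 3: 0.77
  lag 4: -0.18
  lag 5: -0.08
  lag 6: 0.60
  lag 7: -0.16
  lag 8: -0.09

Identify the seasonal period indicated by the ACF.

3

The largest autocorrelation is r_3 = 0.77, with a weaker echo at lag 6 (0.60); the remaining lags stay at or below -0.08.
The dominant spike at lag 3 indicates a seasonal period of 3.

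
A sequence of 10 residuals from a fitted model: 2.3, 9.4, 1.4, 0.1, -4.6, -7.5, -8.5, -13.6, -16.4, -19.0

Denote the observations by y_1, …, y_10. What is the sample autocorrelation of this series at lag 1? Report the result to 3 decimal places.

0.710

Mean ȳ = (2.3 + 9.4 + 1.4 + 0.1 − 4.6 − 7.5 − 8.5 − 13.6 − 16.4 − 19.0)/10 = -5.6400
Numerator Σ_{t=1}^{9}(y_t−ȳ)(y_{t+1}−ȳ) = 527.2324
Denominator Σ(y_t−ȳ)² = 742.1040
r_1 = 527.2324 / 742.1040 = 0.710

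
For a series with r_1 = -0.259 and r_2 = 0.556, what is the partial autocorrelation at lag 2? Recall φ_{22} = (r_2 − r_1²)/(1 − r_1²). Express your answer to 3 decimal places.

φ_{22} = (r_2 − r_1²) / (1 − r_1²)
r_1² = (-0.259)² = 0.067081
Numerator = 0.556 − 0.0671 = 0.4889; denominator = 1 − 0.0671 = 0.9329
φ_{22} = 0.4889 / 0.9329 = 0.524

0.524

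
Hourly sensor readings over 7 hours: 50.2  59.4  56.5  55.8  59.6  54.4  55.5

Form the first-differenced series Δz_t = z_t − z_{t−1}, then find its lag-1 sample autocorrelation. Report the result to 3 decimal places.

First differences Δz: 9.2, -2.9, -0.7, 3.8, -5.2, 1.1
Mean of differences = 0.8833
Numerator Σ(Δz_t−Δz̄)(Δz_{t+1}−Δz̄) = -49.1536
Denominator Σ(Δz_t−Δz̄)² = 131.5483
r_1(Δz) = -49.1536 / 131.5483 = -0.374

-0.374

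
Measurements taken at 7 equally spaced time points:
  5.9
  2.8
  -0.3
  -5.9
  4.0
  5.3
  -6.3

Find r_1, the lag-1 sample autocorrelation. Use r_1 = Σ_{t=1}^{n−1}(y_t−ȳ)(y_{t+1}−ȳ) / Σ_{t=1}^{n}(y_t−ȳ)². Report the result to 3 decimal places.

Mean ȳ = (5.9 + 2.8 − 0.3 − 5.9 + 4.0 + 5.3 − 6.3)/7 = 0.7857
Σ(y_t−ȳ)(y_{t+1}−ȳ) = (10.3016) + (-2.1869) + (7.2588) + (-21.4898) + (14.5102) + (-31.9869) = -23.5931
Denominator Σ(y_t−ȳ)² = 157.0086
r_1 = -23.5931 / 157.0086 = -0.150

-0.150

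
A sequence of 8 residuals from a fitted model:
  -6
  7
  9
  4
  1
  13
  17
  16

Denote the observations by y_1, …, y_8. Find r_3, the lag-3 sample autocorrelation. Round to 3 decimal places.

-0.066

Mean ȳ = (-6 + 7 + 9 + 4 + 1 + 13 + 17 + 16)/8 = 7.6250
Deviations from mean: -13.6250, -0.6250, 1.3750, -3.6250, -6.6250, 5.3750, 9.3750, 8.3750
Σ(y_t−ȳ)(y_{t+3}−ȳ) = (49.3906) + (4.1406) + (7.3906) + (-33.9844) + (-55.4844) = -28.5469
Denominator Σ(y_t−ȳ)² = 431.8750
r_3 = -28.5469 / 431.8750 = -0.066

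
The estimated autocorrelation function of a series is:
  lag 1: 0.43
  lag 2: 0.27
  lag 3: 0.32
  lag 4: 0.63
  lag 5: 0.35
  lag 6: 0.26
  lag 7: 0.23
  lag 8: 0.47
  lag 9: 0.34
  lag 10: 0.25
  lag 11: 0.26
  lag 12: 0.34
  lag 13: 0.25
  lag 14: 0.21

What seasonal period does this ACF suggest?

The largest autocorrelation is r_4 = 0.63, with a weaker echo at lag 8 (0.47); the remaining lags stay at or below 0.43. The elevated value at lag 1 (0.43), dropping to 0.27 at lag 2, reflects decaying short-term dependence rather than seasonality.
The dominant spike at lag 4 indicates a seasonal period of 4.

4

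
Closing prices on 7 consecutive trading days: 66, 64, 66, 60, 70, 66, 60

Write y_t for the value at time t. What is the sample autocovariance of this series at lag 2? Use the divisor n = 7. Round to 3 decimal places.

-2.706

Mean ȳ = (66 + 64 + 66 + 60 + 70 + 66 + 60)/7 = 64.5714
Σ_{t=1}^{5}(y_t−ȳ)(y_{t+2}−ȳ) = -18.9388
γ_2 = -18.9388 / 7 = -2.706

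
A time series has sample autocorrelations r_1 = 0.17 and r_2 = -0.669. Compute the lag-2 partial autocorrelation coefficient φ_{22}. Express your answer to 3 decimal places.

φ_{22} = (r_2 − r_1²) / (1 − r_1²)
r_1² = (0.17)² = 0.0289
Numerator = -0.669 − 0.0289 = -0.6979; denominator = 1 − 0.0289 = 0.9711
φ_{22} = -0.6979 / 0.9711 = -0.719

-0.719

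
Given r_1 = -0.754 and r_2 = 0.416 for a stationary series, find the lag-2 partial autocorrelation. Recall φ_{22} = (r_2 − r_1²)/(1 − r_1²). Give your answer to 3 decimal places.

-0.353

φ_{22} = (r_2 − r_1²) / (1 − r_1²)
r_1² = (-0.754)² = 0.568516
Numerator = 0.416 − 0.5685 = -0.1525; denominator = 1 − 0.5685 = 0.4315
φ_{22} = -0.1525 / 0.4315 = -0.353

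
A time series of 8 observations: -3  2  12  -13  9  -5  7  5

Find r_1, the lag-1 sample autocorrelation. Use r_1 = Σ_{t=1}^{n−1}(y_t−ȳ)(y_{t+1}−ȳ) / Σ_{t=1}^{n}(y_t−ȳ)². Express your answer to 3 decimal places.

Mean ȳ = (-3 + 2 + 12 − 13 + 9 − 5 + 7 + 5)/8 = 1.7500
Deviations from mean: -4.7500, 0.2500, 10.2500, -14.7500, 7.2500, -6.7500, 5.2500, 3.2500
Numerator Σ_{t=1}^{7}(y_t−ȳ)(y_{t+1}−ȳ) = -324.0625
Denominator Σ(y_t−ȳ)² = 481.5000
r_1 = -324.0625 / 481.5000 = -0.673

-0.673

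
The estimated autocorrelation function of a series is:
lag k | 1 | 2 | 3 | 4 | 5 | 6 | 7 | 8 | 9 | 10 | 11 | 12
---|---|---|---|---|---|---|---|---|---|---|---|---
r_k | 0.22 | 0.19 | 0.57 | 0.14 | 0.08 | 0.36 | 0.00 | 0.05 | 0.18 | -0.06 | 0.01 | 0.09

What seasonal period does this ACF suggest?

The largest autocorrelation is r_3 = 0.57, with a weaker echo at lag 6 (0.36); the remaining lags stay at or below 0.22. The elevated value at lag 1 (0.22), dropping to 0.19 at lag 2, reflects decaying short-term dependence rather than seasonality.
The dominant spike at lag 3 indicates a seasonal period of 3.

3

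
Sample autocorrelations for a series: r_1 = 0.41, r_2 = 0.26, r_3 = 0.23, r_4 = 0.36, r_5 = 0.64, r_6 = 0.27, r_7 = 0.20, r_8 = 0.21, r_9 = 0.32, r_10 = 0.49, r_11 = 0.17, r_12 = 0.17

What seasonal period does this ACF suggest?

The largest autocorrelation is r_5 = 0.64, with a weaker echo at lag 10 (0.49); the remaining lags stay at or below 0.41. The elevated value at lag 1 (0.41), dropping to 0.26 at lag 2, reflects decaying short-term dependence rather than seasonality.
The dominant spike at lag 5 indicates a seasonal period of 5.

5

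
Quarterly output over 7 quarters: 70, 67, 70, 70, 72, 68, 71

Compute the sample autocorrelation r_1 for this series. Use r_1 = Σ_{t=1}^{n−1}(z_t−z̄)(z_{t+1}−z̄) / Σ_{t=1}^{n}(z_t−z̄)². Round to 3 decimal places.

-0.398

Mean z̄ = (70 + 67 + 70 + 70 + 72 + 68 + 71)/7 = 69.7143
Deviations from mean: 0.2857, -2.7143, 0.2857, 0.2857, 2.2857, -1.7143, 1.2857
Σ(z_t−z̄)(z_{t+1}−z̄) = (-0.7755) + (-0.7755) + (0.0816) + (0.6531) + (-3.9184) + (-2.2041) = -6.9388
Denominator Σ(z_t−z̄)² = 17.4286
r_1 = -6.9388 / 17.4286 = -0.398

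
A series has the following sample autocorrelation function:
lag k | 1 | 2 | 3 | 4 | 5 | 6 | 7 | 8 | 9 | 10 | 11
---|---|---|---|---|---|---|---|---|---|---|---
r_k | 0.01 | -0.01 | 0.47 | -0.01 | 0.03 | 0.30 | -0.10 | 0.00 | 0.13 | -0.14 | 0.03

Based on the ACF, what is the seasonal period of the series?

3

The largest autocorrelation is r_3 = 0.47, with a weaker echo at lag 6 (0.30); the remaining lags stay at or below 0.13.
The dominant spike at lag 3 indicates a seasonal period of 3.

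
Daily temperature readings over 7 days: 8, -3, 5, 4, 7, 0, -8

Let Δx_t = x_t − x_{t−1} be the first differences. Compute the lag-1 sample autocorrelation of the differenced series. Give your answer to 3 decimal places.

-0.238

First differences Δx: -11, 8, -1, 3, -7, -8
Mean of differences = -2.6667
Numerator Σ(Δx_t−Δx̄)(Δx_{t+1}−Δx̄) = -63.1111
Denominator Σ(Δx_t−Δx̄)² = 265.3333
r_1(Δx) = -63.1111 / 265.3333 = -0.238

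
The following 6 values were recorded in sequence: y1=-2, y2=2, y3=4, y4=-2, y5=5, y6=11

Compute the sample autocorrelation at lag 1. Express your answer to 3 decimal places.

0.042

Mean ȳ = (-2 + 2 + 4 − 2 + 5 + 11)/6 = 3.0000
Deviations from mean: -5.0000, -1.0000, 1.0000, -5.0000, 2.0000, 8.0000
Numerator Σ_{t=1}^{5}(y_t−ȳ)(y_{t+1}−ȳ) = 5.0000
Denominator Σ(y_t−ȳ)² = 120.0000
r_1 = 5.0000 / 120.0000 = 0.042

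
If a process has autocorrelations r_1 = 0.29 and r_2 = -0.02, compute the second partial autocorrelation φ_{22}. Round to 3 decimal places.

φ_{22} = (r_2 − r_1²) / (1 − r_1²)
r_1² = (0.29)² = 0.0841
Numerator = -0.02 − 0.0841 = -0.1041; denominator = 1 − 0.0841 = 0.9159
φ_{22} = -0.1041 / 0.9159 = -0.114

-0.114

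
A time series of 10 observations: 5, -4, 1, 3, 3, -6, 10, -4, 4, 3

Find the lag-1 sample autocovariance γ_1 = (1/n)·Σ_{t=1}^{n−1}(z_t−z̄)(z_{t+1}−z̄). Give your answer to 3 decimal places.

-14.675

Mean z̄ = (5 − 4 + 1 + 3 + 3 − 6 + 10 − 4 + 4 + 3)/10 = 1.5000
Σ_{t=1}^{9}(z_t−z̄)(z_{t+1}−z̄) = -146.7500
γ_1 = -146.7500 / 10 = -14.675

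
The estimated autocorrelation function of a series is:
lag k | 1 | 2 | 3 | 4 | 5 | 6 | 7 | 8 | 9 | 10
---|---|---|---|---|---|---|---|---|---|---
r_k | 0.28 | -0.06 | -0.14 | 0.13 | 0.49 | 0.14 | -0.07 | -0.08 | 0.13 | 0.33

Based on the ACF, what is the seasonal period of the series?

5

The largest autocorrelation is r_5 = 0.49, with a weaker echo at lag 10 (0.33); the remaining lags stay at or below 0.28.
The dominant spike at lag 5 indicates a seasonal period of 5.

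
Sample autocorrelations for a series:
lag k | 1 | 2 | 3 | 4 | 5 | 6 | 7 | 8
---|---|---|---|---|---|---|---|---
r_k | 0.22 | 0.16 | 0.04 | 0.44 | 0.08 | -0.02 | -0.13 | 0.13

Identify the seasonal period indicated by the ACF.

The largest autocorrelation is r_4 = 0.44; the remaining lags stay at or below 0.22. The elevated value at lag 1 (0.22), dropping to 0.16 at lag 2, reflects decaying short-term dependence rather than seasonality.
The dominant spike at lag 4 indicates a seasonal period of 4.

4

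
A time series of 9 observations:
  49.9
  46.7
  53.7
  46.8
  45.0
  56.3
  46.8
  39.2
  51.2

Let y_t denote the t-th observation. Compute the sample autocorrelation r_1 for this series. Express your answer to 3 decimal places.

-0.318

Mean ȳ = (49.9 + 46.7 + 53.7 + 46.8 + 45.0 + 56.3 + 46.8 + 39.2 + 51.2)/9 = 48.4000
Numerator Σ_{t=1}^{8}(y_t−ȳ)(y_{t+1}−ȳ) = -65.1400
Denominator Σ(y_t−ȳ)² = 204.8000
r_1 = -65.1400 / 204.8000 = -0.318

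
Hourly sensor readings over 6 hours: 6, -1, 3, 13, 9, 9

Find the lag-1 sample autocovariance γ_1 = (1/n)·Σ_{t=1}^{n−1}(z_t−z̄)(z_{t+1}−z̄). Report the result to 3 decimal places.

4.958

Mean z̄ = (6 − 1 + 3 + 13 + 9 + 9)/6 = 6.5000
Deviations: -0.5000, -7.5000, -3.5000, 6.5000, 2.5000, 2.5000
Σ_{t=1}^{5}(z_t−z̄)(z_{t+1}−z̄) = 29.7500
γ_1 = 29.7500 / 6 = 4.958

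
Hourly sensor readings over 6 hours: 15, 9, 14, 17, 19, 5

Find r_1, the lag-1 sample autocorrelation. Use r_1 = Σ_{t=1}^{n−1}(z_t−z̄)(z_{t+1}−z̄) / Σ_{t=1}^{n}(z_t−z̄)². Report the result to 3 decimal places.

-0.243

Mean z̄ = (15 + 9 + 14 + 17 + 19 + 5)/6 = 13.1667
Σ(z_t−z̄)(z_{t+1}−z̄) = (-7.6389) + (-3.4722) + (3.1944) + (22.3611) + (-47.6389) = -33.1944
Denominator Σ(z_t−z̄)² = 136.8333
r_1 = -33.1944 / 136.8333 = -0.243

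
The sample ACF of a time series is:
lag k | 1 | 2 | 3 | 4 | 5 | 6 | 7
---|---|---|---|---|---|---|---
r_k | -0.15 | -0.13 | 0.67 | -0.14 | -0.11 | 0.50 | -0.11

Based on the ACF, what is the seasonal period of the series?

3

The largest autocorrelation is r_3 = 0.67, with a weaker echo at lag 6 (0.50); the remaining lags stay at or below -0.11.
The dominant spike at lag 3 indicates a seasonal period of 3.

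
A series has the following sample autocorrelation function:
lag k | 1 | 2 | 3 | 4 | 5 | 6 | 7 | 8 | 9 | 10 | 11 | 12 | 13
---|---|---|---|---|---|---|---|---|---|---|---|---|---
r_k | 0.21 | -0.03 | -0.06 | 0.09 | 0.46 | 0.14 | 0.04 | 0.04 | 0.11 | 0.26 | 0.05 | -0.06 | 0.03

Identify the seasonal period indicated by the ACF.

The largest autocorrelation is r_5 = 0.46, with a weaker echo at lag 10 (0.26); the remaining lags stay at or below 0.21.
The dominant spike at lag 5 indicates a seasonal period of 5.

5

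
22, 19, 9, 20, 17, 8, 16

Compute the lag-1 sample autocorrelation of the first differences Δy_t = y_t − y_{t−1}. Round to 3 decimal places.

-0.450

First differences Δy: -3, -10, 11, -3, -9, 8
Mean of differences = -1.0000
Numerator Σ(Δy_t−Δȳ)(Δy_{t+1}−Δȳ) = -170.0000
Denominator Σ(Δy_t−Δȳ)² = 378.0000
r_1(Δy) = -170.0000 / 378.0000 = -0.450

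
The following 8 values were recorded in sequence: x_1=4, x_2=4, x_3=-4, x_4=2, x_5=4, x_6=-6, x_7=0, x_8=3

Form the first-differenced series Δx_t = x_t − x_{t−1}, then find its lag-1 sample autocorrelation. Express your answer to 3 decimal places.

First differences Δx: 0, -8, 6, 2, -10, 6, 3
Mean of differences = -0.1429
Numerator Σ(Δx_t−Δx̄)(Δx_{t+1}−Δx̄) = -98.5918
Denominator Σ(Δx_t−Δx̄)² = 248.8571
r_1(Δx) = -98.5918 / 248.8571 = -0.396

-0.396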